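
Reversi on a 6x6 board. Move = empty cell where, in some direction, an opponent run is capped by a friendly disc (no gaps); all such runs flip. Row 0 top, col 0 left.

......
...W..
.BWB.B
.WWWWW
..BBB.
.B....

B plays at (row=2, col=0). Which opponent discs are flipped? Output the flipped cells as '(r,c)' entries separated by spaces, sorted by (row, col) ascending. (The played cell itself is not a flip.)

Dir NW: edge -> no flip
Dir N: first cell '.' (not opp) -> no flip
Dir NE: first cell '.' (not opp) -> no flip
Dir W: edge -> no flip
Dir E: first cell 'B' (not opp) -> no flip
Dir SW: edge -> no flip
Dir S: first cell '.' (not opp) -> no flip
Dir SE: opp run (3,1) capped by B -> flip

Answer: (3,1)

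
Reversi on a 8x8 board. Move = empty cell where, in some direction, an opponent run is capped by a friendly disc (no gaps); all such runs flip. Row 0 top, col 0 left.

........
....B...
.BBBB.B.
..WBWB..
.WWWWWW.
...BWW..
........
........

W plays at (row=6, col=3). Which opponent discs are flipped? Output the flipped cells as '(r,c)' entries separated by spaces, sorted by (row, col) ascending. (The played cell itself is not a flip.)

Answer: (5,3)

Derivation:
Dir NW: first cell '.' (not opp) -> no flip
Dir N: opp run (5,3) capped by W -> flip
Dir NE: first cell 'W' (not opp) -> no flip
Dir W: first cell '.' (not opp) -> no flip
Dir E: first cell '.' (not opp) -> no flip
Dir SW: first cell '.' (not opp) -> no flip
Dir S: first cell '.' (not opp) -> no flip
Dir SE: first cell '.' (not opp) -> no flip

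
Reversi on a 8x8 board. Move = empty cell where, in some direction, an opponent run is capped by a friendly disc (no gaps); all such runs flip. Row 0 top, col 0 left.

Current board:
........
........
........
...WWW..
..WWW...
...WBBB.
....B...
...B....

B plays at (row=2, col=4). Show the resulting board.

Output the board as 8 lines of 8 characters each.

Place B at (2,4); scan 8 dirs for brackets.
Dir NW: first cell '.' (not opp) -> no flip
Dir N: first cell '.' (not opp) -> no flip
Dir NE: first cell '.' (not opp) -> no flip
Dir W: first cell '.' (not opp) -> no flip
Dir E: first cell '.' (not opp) -> no flip
Dir SW: opp run (3,3) (4,2), next='.' -> no flip
Dir S: opp run (3,4) (4,4) capped by B -> flip
Dir SE: opp run (3,5), next='.' -> no flip
All flips: (3,4) (4,4)

Answer: ........
........
....B...
...WBW..
..WWB...
...WBBB.
....B...
...B....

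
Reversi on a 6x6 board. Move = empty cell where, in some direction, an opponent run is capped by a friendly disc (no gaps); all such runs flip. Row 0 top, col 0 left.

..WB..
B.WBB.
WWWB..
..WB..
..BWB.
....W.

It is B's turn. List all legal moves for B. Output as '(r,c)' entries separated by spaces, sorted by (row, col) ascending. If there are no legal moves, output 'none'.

Answer: (0,1) (1,1) (3,0) (3,1) (4,1) (5,3)

Derivation:
(0,1): flips 2 -> legal
(1,1): flips 2 -> legal
(3,0): flips 3 -> legal
(3,1): flips 2 -> legal
(3,4): no bracket -> illegal
(4,1): flips 1 -> legal
(4,5): no bracket -> illegal
(5,2): no bracket -> illegal
(5,3): flips 1 -> legal
(5,5): no bracket -> illegal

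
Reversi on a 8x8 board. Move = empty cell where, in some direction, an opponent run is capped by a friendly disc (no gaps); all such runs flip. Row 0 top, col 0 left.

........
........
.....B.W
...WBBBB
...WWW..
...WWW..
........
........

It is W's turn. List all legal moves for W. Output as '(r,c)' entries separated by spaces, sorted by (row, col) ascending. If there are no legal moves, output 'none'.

(1,4): no bracket -> illegal
(1,5): flips 2 -> legal
(1,6): flips 2 -> legal
(2,3): flips 1 -> legal
(2,4): flips 1 -> legal
(2,6): flips 1 -> legal
(4,6): no bracket -> illegal
(4,7): flips 1 -> legal

Answer: (1,5) (1,6) (2,3) (2,4) (2,6) (4,7)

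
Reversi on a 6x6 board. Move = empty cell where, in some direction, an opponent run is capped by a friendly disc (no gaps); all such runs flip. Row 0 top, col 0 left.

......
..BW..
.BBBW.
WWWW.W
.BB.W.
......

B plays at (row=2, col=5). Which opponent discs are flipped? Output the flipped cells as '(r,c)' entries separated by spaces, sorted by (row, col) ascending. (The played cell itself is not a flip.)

Dir NW: first cell '.' (not opp) -> no flip
Dir N: first cell '.' (not opp) -> no flip
Dir NE: edge -> no flip
Dir W: opp run (2,4) capped by B -> flip
Dir E: edge -> no flip
Dir SW: first cell '.' (not opp) -> no flip
Dir S: opp run (3,5), next='.' -> no flip
Dir SE: edge -> no flip

Answer: (2,4)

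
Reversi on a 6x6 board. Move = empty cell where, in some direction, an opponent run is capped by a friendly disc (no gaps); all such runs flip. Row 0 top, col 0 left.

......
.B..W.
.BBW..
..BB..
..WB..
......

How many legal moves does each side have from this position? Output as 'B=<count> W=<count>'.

Answer: B=6 W=6

Derivation:
-- B to move --
(0,3): no bracket -> illegal
(0,4): no bracket -> illegal
(0,5): flips 2 -> legal
(1,2): no bracket -> illegal
(1,3): flips 1 -> legal
(1,5): no bracket -> illegal
(2,4): flips 1 -> legal
(2,5): no bracket -> illegal
(3,1): no bracket -> illegal
(3,4): no bracket -> illegal
(4,1): flips 1 -> legal
(5,1): flips 1 -> legal
(5,2): flips 1 -> legal
(5,3): no bracket -> illegal
B mobility = 6
-- W to move --
(0,0): no bracket -> illegal
(0,1): no bracket -> illegal
(0,2): no bracket -> illegal
(1,0): no bracket -> illegal
(1,2): flips 2 -> legal
(1,3): no bracket -> illegal
(2,0): flips 2 -> legal
(2,4): flips 1 -> legal
(3,0): no bracket -> illegal
(3,1): no bracket -> illegal
(3,4): no bracket -> illegal
(4,1): flips 1 -> legal
(4,4): flips 1 -> legal
(5,2): no bracket -> illegal
(5,3): flips 2 -> legal
(5,4): no bracket -> illegal
W mobility = 6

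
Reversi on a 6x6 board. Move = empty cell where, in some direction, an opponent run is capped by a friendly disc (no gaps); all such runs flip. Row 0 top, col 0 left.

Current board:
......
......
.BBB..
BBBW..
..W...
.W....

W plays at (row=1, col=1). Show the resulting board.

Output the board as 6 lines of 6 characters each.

Answer: ......
.W....
.BWB..
BBBW..
..W...
.W....

Derivation:
Place W at (1,1); scan 8 dirs for brackets.
Dir NW: first cell '.' (not opp) -> no flip
Dir N: first cell '.' (not opp) -> no flip
Dir NE: first cell '.' (not opp) -> no flip
Dir W: first cell '.' (not opp) -> no flip
Dir E: first cell '.' (not opp) -> no flip
Dir SW: first cell '.' (not opp) -> no flip
Dir S: opp run (2,1) (3,1), next='.' -> no flip
Dir SE: opp run (2,2) capped by W -> flip
All flips: (2,2)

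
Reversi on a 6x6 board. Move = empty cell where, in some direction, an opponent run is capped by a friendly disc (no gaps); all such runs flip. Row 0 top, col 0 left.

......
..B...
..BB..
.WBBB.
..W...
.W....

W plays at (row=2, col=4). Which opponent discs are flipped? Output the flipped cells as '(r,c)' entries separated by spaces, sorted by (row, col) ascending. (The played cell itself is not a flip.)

Answer: (3,3)

Derivation:
Dir NW: first cell '.' (not opp) -> no flip
Dir N: first cell '.' (not opp) -> no flip
Dir NE: first cell '.' (not opp) -> no flip
Dir W: opp run (2,3) (2,2), next='.' -> no flip
Dir E: first cell '.' (not opp) -> no flip
Dir SW: opp run (3,3) capped by W -> flip
Dir S: opp run (3,4), next='.' -> no flip
Dir SE: first cell '.' (not opp) -> no flip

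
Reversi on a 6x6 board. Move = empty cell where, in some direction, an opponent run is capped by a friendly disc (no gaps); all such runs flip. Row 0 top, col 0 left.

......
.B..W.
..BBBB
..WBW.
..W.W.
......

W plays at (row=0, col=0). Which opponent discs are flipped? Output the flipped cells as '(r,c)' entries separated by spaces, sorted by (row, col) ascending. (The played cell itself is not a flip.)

Answer: (1,1) (2,2) (3,3)

Derivation:
Dir NW: edge -> no flip
Dir N: edge -> no flip
Dir NE: edge -> no flip
Dir W: edge -> no flip
Dir E: first cell '.' (not opp) -> no flip
Dir SW: edge -> no flip
Dir S: first cell '.' (not opp) -> no flip
Dir SE: opp run (1,1) (2,2) (3,3) capped by W -> flip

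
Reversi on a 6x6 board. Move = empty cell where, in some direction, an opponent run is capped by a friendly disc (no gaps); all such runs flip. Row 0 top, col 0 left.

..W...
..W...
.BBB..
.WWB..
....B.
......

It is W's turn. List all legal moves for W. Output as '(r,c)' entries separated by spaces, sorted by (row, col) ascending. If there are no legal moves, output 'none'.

(1,0): flips 1 -> legal
(1,1): flips 1 -> legal
(1,3): flips 1 -> legal
(1,4): flips 1 -> legal
(2,0): no bracket -> illegal
(2,4): no bracket -> illegal
(3,0): flips 1 -> legal
(3,4): flips 2 -> legal
(3,5): no bracket -> illegal
(4,2): no bracket -> illegal
(4,3): no bracket -> illegal
(4,5): no bracket -> illegal
(5,3): no bracket -> illegal
(5,4): no bracket -> illegal
(5,5): no bracket -> illegal

Answer: (1,0) (1,1) (1,3) (1,4) (3,0) (3,4)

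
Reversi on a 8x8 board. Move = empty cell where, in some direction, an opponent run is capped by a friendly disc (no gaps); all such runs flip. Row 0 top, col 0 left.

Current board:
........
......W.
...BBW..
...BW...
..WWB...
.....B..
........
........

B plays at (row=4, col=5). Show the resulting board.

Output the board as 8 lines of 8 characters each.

Place B at (4,5); scan 8 dirs for brackets.
Dir NW: opp run (3,4) capped by B -> flip
Dir N: first cell '.' (not opp) -> no flip
Dir NE: first cell '.' (not opp) -> no flip
Dir W: first cell 'B' (not opp) -> no flip
Dir E: first cell '.' (not opp) -> no flip
Dir SW: first cell '.' (not opp) -> no flip
Dir S: first cell 'B' (not opp) -> no flip
Dir SE: first cell '.' (not opp) -> no flip
All flips: (3,4)

Answer: ........
......W.
...BBW..
...BB...
..WWBB..
.....B..
........
........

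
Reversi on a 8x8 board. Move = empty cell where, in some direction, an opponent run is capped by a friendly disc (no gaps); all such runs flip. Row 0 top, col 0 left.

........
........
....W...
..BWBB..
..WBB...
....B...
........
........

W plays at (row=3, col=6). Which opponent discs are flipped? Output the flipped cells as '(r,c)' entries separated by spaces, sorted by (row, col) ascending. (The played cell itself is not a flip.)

Answer: (3,4) (3,5)

Derivation:
Dir NW: first cell '.' (not opp) -> no flip
Dir N: first cell '.' (not opp) -> no flip
Dir NE: first cell '.' (not opp) -> no flip
Dir W: opp run (3,5) (3,4) capped by W -> flip
Dir E: first cell '.' (not opp) -> no flip
Dir SW: first cell '.' (not opp) -> no flip
Dir S: first cell '.' (not opp) -> no flip
Dir SE: first cell '.' (not opp) -> no flip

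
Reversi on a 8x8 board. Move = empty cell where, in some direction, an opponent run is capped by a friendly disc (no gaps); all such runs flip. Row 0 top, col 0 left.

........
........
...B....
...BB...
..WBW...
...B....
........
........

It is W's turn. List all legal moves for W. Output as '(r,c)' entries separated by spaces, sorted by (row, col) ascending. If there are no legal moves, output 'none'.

Answer: (2,2) (2,4) (6,2) (6,4)

Derivation:
(1,2): no bracket -> illegal
(1,3): no bracket -> illegal
(1,4): no bracket -> illegal
(2,2): flips 1 -> legal
(2,4): flips 2 -> legal
(2,5): no bracket -> illegal
(3,2): no bracket -> illegal
(3,5): no bracket -> illegal
(4,5): no bracket -> illegal
(5,2): no bracket -> illegal
(5,4): no bracket -> illegal
(6,2): flips 1 -> legal
(6,3): no bracket -> illegal
(6,4): flips 1 -> legal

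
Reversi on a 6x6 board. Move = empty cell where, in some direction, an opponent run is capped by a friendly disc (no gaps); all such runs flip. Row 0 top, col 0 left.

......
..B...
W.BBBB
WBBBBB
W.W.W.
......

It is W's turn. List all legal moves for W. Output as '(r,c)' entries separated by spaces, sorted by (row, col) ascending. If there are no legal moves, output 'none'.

Answer: (0,2) (1,1) (1,3) (1,4) (1,5)

Derivation:
(0,1): no bracket -> illegal
(0,2): flips 3 -> legal
(0,3): no bracket -> illegal
(1,1): flips 2 -> legal
(1,3): flips 2 -> legal
(1,4): flips 2 -> legal
(1,5): flips 2 -> legal
(2,1): no bracket -> illegal
(4,1): no bracket -> illegal
(4,3): no bracket -> illegal
(4,5): no bracket -> illegal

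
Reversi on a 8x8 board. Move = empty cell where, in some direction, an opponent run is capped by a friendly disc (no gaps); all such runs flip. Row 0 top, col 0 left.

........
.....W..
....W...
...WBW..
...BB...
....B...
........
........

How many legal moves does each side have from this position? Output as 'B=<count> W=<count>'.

Answer: B=6 W=3

Derivation:
-- B to move --
(0,4): no bracket -> illegal
(0,5): no bracket -> illegal
(0,6): no bracket -> illegal
(1,3): no bracket -> illegal
(1,4): flips 1 -> legal
(1,6): no bracket -> illegal
(2,2): flips 1 -> legal
(2,3): flips 1 -> legal
(2,5): no bracket -> illegal
(2,6): flips 1 -> legal
(3,2): flips 1 -> legal
(3,6): flips 1 -> legal
(4,2): no bracket -> illegal
(4,5): no bracket -> illegal
(4,6): no bracket -> illegal
B mobility = 6
-- W to move --
(2,3): no bracket -> illegal
(2,5): no bracket -> illegal
(3,2): no bracket -> illegal
(4,2): no bracket -> illegal
(4,5): no bracket -> illegal
(5,2): no bracket -> illegal
(5,3): flips 2 -> legal
(5,5): flips 1 -> legal
(6,3): no bracket -> illegal
(6,4): flips 3 -> legal
(6,5): no bracket -> illegal
W mobility = 3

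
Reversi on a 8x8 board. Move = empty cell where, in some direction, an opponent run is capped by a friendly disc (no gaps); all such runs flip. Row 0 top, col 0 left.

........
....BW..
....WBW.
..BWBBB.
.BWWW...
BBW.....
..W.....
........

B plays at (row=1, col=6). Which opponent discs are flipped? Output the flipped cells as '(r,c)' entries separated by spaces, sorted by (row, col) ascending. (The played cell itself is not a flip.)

Dir NW: first cell '.' (not opp) -> no flip
Dir N: first cell '.' (not opp) -> no flip
Dir NE: first cell '.' (not opp) -> no flip
Dir W: opp run (1,5) capped by B -> flip
Dir E: first cell '.' (not opp) -> no flip
Dir SW: first cell 'B' (not opp) -> no flip
Dir S: opp run (2,6) capped by B -> flip
Dir SE: first cell '.' (not opp) -> no flip

Answer: (1,5) (2,6)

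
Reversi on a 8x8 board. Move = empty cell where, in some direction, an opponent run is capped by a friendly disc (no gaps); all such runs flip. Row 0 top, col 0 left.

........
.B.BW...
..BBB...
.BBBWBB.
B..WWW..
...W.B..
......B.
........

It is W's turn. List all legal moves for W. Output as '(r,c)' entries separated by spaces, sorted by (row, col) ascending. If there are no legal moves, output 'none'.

Answer: (0,0) (0,3) (1,2) (2,1) (2,5) (2,6) (2,7) (3,0) (3,7) (4,1) (6,5) (7,7)

Derivation:
(0,0): flips 3 -> legal
(0,1): no bracket -> illegal
(0,2): no bracket -> illegal
(0,3): flips 3 -> legal
(0,4): no bracket -> illegal
(1,0): no bracket -> illegal
(1,2): flips 2 -> legal
(1,5): no bracket -> illegal
(2,0): no bracket -> illegal
(2,1): flips 1 -> legal
(2,5): flips 1 -> legal
(2,6): flips 1 -> legal
(2,7): flips 1 -> legal
(3,0): flips 3 -> legal
(3,7): flips 2 -> legal
(4,1): flips 2 -> legal
(4,2): no bracket -> illegal
(4,6): no bracket -> illegal
(4,7): no bracket -> illegal
(5,0): no bracket -> illegal
(5,1): no bracket -> illegal
(5,4): no bracket -> illegal
(5,6): no bracket -> illegal
(5,7): no bracket -> illegal
(6,4): no bracket -> illegal
(6,5): flips 1 -> legal
(6,7): no bracket -> illegal
(7,5): no bracket -> illegal
(7,6): no bracket -> illegal
(7,7): flips 2 -> legal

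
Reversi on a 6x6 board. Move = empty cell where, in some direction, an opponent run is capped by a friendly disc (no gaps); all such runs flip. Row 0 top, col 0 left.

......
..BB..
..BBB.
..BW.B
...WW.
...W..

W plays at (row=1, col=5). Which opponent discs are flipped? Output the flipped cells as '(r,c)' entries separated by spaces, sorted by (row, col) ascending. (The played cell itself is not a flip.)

Answer: (2,4)

Derivation:
Dir NW: first cell '.' (not opp) -> no flip
Dir N: first cell '.' (not opp) -> no flip
Dir NE: edge -> no flip
Dir W: first cell '.' (not opp) -> no flip
Dir E: edge -> no flip
Dir SW: opp run (2,4) capped by W -> flip
Dir S: first cell '.' (not opp) -> no flip
Dir SE: edge -> no flip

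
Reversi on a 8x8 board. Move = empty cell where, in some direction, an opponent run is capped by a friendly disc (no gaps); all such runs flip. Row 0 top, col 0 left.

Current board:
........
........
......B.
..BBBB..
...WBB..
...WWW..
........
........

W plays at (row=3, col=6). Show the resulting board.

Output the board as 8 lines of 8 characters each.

Place W at (3,6); scan 8 dirs for brackets.
Dir NW: first cell '.' (not opp) -> no flip
Dir N: opp run (2,6), next='.' -> no flip
Dir NE: first cell '.' (not opp) -> no flip
Dir W: opp run (3,5) (3,4) (3,3) (3,2), next='.' -> no flip
Dir E: first cell '.' (not opp) -> no flip
Dir SW: opp run (4,5) capped by W -> flip
Dir S: first cell '.' (not opp) -> no flip
Dir SE: first cell '.' (not opp) -> no flip
All flips: (4,5)

Answer: ........
........
......B.
..BBBBW.
...WBW..
...WWW..
........
........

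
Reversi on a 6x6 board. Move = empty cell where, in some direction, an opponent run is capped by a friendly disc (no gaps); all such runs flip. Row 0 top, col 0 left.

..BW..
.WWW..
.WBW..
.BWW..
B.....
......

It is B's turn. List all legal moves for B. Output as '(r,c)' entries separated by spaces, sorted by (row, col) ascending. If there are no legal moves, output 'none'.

Answer: (0,0) (0,1) (0,4) (2,0) (2,4) (3,4) (4,2) (4,4)

Derivation:
(0,0): flips 1 -> legal
(0,1): flips 2 -> legal
(0,4): flips 2 -> legal
(1,0): no bracket -> illegal
(1,4): no bracket -> illegal
(2,0): flips 2 -> legal
(2,4): flips 2 -> legal
(3,0): no bracket -> illegal
(3,4): flips 2 -> legal
(4,1): no bracket -> illegal
(4,2): flips 1 -> legal
(4,3): no bracket -> illegal
(4,4): flips 1 -> legal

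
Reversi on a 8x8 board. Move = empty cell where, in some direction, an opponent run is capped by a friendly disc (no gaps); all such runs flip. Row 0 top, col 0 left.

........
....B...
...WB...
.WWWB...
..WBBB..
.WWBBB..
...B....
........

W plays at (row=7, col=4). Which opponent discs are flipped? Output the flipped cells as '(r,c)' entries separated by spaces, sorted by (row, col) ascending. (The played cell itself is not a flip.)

Dir NW: opp run (6,3) capped by W -> flip
Dir N: first cell '.' (not opp) -> no flip
Dir NE: first cell '.' (not opp) -> no flip
Dir W: first cell '.' (not opp) -> no flip
Dir E: first cell '.' (not opp) -> no flip
Dir SW: edge -> no flip
Dir S: edge -> no flip
Dir SE: edge -> no flip

Answer: (6,3)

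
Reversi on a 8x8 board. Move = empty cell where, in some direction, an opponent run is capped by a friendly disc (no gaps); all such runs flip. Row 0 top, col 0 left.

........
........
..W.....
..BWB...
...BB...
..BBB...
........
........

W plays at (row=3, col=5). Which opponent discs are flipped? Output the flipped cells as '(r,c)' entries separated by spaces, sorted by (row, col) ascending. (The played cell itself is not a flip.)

Answer: (3,4)

Derivation:
Dir NW: first cell '.' (not opp) -> no flip
Dir N: first cell '.' (not opp) -> no flip
Dir NE: first cell '.' (not opp) -> no flip
Dir W: opp run (3,4) capped by W -> flip
Dir E: first cell '.' (not opp) -> no flip
Dir SW: opp run (4,4) (5,3), next='.' -> no flip
Dir S: first cell '.' (not opp) -> no flip
Dir SE: first cell '.' (not opp) -> no flip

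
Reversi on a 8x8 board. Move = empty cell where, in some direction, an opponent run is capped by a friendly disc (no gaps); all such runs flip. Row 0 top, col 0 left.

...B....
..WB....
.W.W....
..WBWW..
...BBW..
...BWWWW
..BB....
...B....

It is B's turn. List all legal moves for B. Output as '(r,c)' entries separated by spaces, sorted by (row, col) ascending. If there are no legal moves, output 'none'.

Answer: (1,0) (1,1) (2,4) (2,5) (2,6) (3,0) (3,1) (3,6) (4,6) (6,4) (6,5) (6,6)

Derivation:
(0,1): no bracket -> illegal
(0,2): no bracket -> illegal
(1,0): flips 2 -> legal
(1,1): flips 1 -> legal
(1,4): no bracket -> illegal
(2,0): no bracket -> illegal
(2,2): no bracket -> illegal
(2,4): flips 1 -> legal
(2,5): flips 1 -> legal
(2,6): flips 1 -> legal
(3,0): flips 2 -> legal
(3,1): flips 1 -> legal
(3,6): flips 4 -> legal
(4,1): no bracket -> illegal
(4,2): no bracket -> illegal
(4,6): flips 1 -> legal
(4,7): no bracket -> illegal
(6,4): flips 1 -> legal
(6,5): flips 1 -> legal
(6,6): flips 1 -> legal
(6,7): no bracket -> illegal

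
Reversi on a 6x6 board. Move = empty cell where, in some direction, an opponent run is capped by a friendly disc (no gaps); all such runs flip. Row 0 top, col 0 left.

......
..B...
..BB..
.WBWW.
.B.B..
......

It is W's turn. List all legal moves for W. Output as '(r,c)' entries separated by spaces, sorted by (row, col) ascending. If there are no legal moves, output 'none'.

(0,1): flips 2 -> legal
(0,2): no bracket -> illegal
(0,3): no bracket -> illegal
(1,1): flips 1 -> legal
(1,3): flips 2 -> legal
(1,4): no bracket -> illegal
(2,1): no bracket -> illegal
(2,4): no bracket -> illegal
(3,0): no bracket -> illegal
(4,0): no bracket -> illegal
(4,2): no bracket -> illegal
(4,4): no bracket -> illegal
(5,0): no bracket -> illegal
(5,1): flips 1 -> legal
(5,2): flips 1 -> legal
(5,3): flips 1 -> legal
(5,4): no bracket -> illegal

Answer: (0,1) (1,1) (1,3) (5,1) (5,2) (5,3)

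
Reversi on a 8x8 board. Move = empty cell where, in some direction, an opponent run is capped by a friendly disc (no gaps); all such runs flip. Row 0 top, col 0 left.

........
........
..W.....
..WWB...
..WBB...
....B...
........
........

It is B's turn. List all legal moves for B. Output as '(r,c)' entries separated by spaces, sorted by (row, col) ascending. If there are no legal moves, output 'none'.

Answer: (1,1) (2,1) (2,3) (3,1) (4,1)

Derivation:
(1,1): flips 2 -> legal
(1,2): no bracket -> illegal
(1,3): no bracket -> illegal
(2,1): flips 1 -> legal
(2,3): flips 1 -> legal
(2,4): no bracket -> illegal
(3,1): flips 2 -> legal
(4,1): flips 1 -> legal
(5,1): no bracket -> illegal
(5,2): no bracket -> illegal
(5,3): no bracket -> illegal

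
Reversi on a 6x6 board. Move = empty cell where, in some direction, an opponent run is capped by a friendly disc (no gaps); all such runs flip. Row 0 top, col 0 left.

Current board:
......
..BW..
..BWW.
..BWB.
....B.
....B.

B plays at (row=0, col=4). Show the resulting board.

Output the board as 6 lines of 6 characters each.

Place B at (0,4); scan 8 dirs for brackets.
Dir NW: edge -> no flip
Dir N: edge -> no flip
Dir NE: edge -> no flip
Dir W: first cell '.' (not opp) -> no flip
Dir E: first cell '.' (not opp) -> no flip
Dir SW: opp run (1,3) capped by B -> flip
Dir S: first cell '.' (not opp) -> no flip
Dir SE: first cell '.' (not opp) -> no flip
All flips: (1,3)

Answer: ....B.
..BB..
..BWW.
..BWB.
....B.
....B.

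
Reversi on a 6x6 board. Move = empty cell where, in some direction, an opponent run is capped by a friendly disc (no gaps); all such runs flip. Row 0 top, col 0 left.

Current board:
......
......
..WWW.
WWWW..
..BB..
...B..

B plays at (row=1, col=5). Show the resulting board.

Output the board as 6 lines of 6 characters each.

Answer: ......
.....B
..WWB.
WWWB..
..BB..
...B..

Derivation:
Place B at (1,5); scan 8 dirs for brackets.
Dir NW: first cell '.' (not opp) -> no flip
Dir N: first cell '.' (not opp) -> no flip
Dir NE: edge -> no flip
Dir W: first cell '.' (not opp) -> no flip
Dir E: edge -> no flip
Dir SW: opp run (2,4) (3,3) capped by B -> flip
Dir S: first cell '.' (not opp) -> no flip
Dir SE: edge -> no flip
All flips: (2,4) (3,3)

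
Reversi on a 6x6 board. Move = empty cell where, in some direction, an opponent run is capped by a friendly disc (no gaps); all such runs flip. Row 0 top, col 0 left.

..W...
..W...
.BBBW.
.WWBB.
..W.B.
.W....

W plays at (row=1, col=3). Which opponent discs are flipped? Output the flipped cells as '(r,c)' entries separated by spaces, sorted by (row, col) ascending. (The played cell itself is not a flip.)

Dir NW: first cell 'W' (not opp) -> no flip
Dir N: first cell '.' (not opp) -> no flip
Dir NE: first cell '.' (not opp) -> no flip
Dir W: first cell 'W' (not opp) -> no flip
Dir E: first cell '.' (not opp) -> no flip
Dir SW: opp run (2,2) capped by W -> flip
Dir S: opp run (2,3) (3,3), next='.' -> no flip
Dir SE: first cell 'W' (not opp) -> no flip

Answer: (2,2)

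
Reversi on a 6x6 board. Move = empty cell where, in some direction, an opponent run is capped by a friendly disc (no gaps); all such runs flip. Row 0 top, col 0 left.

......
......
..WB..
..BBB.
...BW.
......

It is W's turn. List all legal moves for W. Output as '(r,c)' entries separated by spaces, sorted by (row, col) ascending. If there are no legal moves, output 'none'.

(1,2): no bracket -> illegal
(1,3): no bracket -> illegal
(1,4): no bracket -> illegal
(2,1): no bracket -> illegal
(2,4): flips 2 -> legal
(2,5): no bracket -> illegal
(3,1): no bracket -> illegal
(3,5): no bracket -> illegal
(4,1): no bracket -> illegal
(4,2): flips 2 -> legal
(4,5): no bracket -> illegal
(5,2): no bracket -> illegal
(5,3): no bracket -> illegal
(5,4): no bracket -> illegal

Answer: (2,4) (4,2)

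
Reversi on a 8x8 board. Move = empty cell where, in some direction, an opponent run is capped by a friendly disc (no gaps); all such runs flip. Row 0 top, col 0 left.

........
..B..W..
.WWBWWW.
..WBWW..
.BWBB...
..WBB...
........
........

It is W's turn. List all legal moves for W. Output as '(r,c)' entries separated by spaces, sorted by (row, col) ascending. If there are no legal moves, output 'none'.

(0,1): flips 2 -> legal
(0,2): flips 1 -> legal
(0,3): flips 1 -> legal
(1,1): no bracket -> illegal
(1,3): no bracket -> illegal
(1,4): flips 1 -> legal
(3,0): flips 1 -> legal
(3,1): no bracket -> illegal
(4,0): flips 1 -> legal
(4,5): flips 2 -> legal
(5,0): flips 1 -> legal
(5,1): no bracket -> illegal
(5,5): flips 4 -> legal
(6,2): flips 2 -> legal
(6,3): no bracket -> illegal
(6,4): flips 3 -> legal
(6,5): flips 2 -> legal

Answer: (0,1) (0,2) (0,3) (1,4) (3,0) (4,0) (4,5) (5,0) (5,5) (6,2) (6,4) (6,5)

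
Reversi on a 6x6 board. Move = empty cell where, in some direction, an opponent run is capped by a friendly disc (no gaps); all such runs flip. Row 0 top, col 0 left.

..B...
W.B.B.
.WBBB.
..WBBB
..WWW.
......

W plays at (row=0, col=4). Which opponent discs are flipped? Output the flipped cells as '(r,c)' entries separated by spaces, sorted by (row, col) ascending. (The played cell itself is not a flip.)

Dir NW: edge -> no flip
Dir N: edge -> no flip
Dir NE: edge -> no flip
Dir W: first cell '.' (not opp) -> no flip
Dir E: first cell '.' (not opp) -> no flip
Dir SW: first cell '.' (not opp) -> no flip
Dir S: opp run (1,4) (2,4) (3,4) capped by W -> flip
Dir SE: first cell '.' (not opp) -> no flip

Answer: (1,4) (2,4) (3,4)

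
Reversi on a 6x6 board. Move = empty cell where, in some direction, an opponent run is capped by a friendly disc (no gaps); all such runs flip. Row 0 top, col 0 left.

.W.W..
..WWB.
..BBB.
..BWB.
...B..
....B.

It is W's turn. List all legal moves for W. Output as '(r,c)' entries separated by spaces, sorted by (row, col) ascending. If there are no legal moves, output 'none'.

(0,4): no bracket -> illegal
(0,5): no bracket -> illegal
(1,1): flips 1 -> legal
(1,5): flips 2 -> legal
(2,1): no bracket -> illegal
(2,5): flips 1 -> legal
(3,1): flips 2 -> legal
(3,5): flips 2 -> legal
(4,1): no bracket -> illegal
(4,2): flips 2 -> legal
(4,4): no bracket -> illegal
(4,5): flips 2 -> legal
(5,2): no bracket -> illegal
(5,3): flips 1 -> legal
(5,5): no bracket -> illegal

Answer: (1,1) (1,5) (2,5) (3,1) (3,5) (4,2) (4,5) (5,3)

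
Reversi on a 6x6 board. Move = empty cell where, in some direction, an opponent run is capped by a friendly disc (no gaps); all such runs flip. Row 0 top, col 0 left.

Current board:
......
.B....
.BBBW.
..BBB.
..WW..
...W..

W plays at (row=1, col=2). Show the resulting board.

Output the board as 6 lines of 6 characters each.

Place W at (1,2); scan 8 dirs for brackets.
Dir NW: first cell '.' (not opp) -> no flip
Dir N: first cell '.' (not opp) -> no flip
Dir NE: first cell '.' (not opp) -> no flip
Dir W: opp run (1,1), next='.' -> no flip
Dir E: first cell '.' (not opp) -> no flip
Dir SW: opp run (2,1), next='.' -> no flip
Dir S: opp run (2,2) (3,2) capped by W -> flip
Dir SE: opp run (2,3) (3,4), next='.' -> no flip
All flips: (2,2) (3,2)

Answer: ......
.BW...
.BWBW.
..WBB.
..WW..
...W..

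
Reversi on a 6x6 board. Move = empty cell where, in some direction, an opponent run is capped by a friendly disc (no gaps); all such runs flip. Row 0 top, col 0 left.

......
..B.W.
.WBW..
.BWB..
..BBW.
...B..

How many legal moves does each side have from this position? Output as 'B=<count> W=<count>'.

-- B to move --
(0,3): no bracket -> illegal
(0,4): no bracket -> illegal
(0,5): no bracket -> illegal
(1,0): flips 2 -> legal
(1,1): flips 1 -> legal
(1,3): flips 1 -> legal
(1,5): no bracket -> illegal
(2,0): flips 1 -> legal
(2,4): flips 1 -> legal
(2,5): no bracket -> illegal
(3,0): flips 1 -> legal
(3,4): flips 1 -> legal
(3,5): flips 1 -> legal
(4,1): no bracket -> illegal
(4,5): flips 1 -> legal
(5,4): no bracket -> illegal
(5,5): flips 1 -> legal
B mobility = 10
-- W to move --
(0,1): flips 1 -> legal
(0,2): flips 2 -> legal
(0,3): flips 1 -> legal
(1,1): flips 2 -> legal
(1,3): no bracket -> illegal
(2,0): no bracket -> illegal
(2,4): no bracket -> illegal
(3,0): flips 1 -> legal
(3,4): flips 1 -> legal
(4,0): no bracket -> illegal
(4,1): flips 3 -> legal
(5,1): no bracket -> illegal
(5,2): flips 1 -> legal
(5,4): flips 1 -> legal
W mobility = 9

Answer: B=10 W=9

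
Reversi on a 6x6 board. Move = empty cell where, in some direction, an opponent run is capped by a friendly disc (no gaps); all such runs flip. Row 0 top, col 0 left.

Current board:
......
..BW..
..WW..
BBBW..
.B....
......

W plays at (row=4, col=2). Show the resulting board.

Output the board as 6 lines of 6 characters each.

Place W at (4,2); scan 8 dirs for brackets.
Dir NW: opp run (3,1), next='.' -> no flip
Dir N: opp run (3,2) capped by W -> flip
Dir NE: first cell 'W' (not opp) -> no flip
Dir W: opp run (4,1), next='.' -> no flip
Dir E: first cell '.' (not opp) -> no flip
Dir SW: first cell '.' (not opp) -> no flip
Dir S: first cell '.' (not opp) -> no flip
Dir SE: first cell '.' (not opp) -> no flip
All flips: (3,2)

Answer: ......
..BW..
..WW..
BBWW..
.BW...
......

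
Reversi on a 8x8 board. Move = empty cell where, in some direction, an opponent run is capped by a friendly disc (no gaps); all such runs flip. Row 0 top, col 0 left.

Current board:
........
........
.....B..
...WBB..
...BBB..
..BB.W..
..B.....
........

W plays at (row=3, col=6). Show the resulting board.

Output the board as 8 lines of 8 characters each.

Answer: ........
........
.....B..
...WWWW.
...BBB..
..BB.W..
..B.....
........

Derivation:
Place W at (3,6); scan 8 dirs for brackets.
Dir NW: opp run (2,5), next='.' -> no flip
Dir N: first cell '.' (not opp) -> no flip
Dir NE: first cell '.' (not opp) -> no flip
Dir W: opp run (3,5) (3,4) capped by W -> flip
Dir E: first cell '.' (not opp) -> no flip
Dir SW: opp run (4,5), next='.' -> no flip
Dir S: first cell '.' (not opp) -> no flip
Dir SE: first cell '.' (not opp) -> no flip
All flips: (3,4) (3,5)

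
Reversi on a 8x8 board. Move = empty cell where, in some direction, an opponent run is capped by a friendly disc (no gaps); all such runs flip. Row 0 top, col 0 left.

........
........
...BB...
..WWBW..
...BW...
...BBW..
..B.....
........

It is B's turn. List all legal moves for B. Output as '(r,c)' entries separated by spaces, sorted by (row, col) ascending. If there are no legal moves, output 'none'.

Answer: (2,1) (2,6) (3,1) (3,6) (4,1) (4,2) (4,5) (4,6) (5,6)

Derivation:
(2,1): flips 1 -> legal
(2,2): no bracket -> illegal
(2,5): no bracket -> illegal
(2,6): flips 2 -> legal
(3,1): flips 2 -> legal
(3,6): flips 1 -> legal
(4,1): flips 1 -> legal
(4,2): flips 1 -> legal
(4,5): flips 1 -> legal
(4,6): flips 1 -> legal
(5,6): flips 1 -> legal
(6,4): no bracket -> illegal
(6,5): no bracket -> illegal
(6,6): no bracket -> illegal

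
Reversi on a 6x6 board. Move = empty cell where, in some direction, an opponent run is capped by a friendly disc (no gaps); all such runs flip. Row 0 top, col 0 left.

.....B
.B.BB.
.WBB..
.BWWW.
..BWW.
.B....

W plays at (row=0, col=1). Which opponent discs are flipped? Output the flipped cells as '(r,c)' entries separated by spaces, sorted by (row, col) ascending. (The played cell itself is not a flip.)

Answer: (1,1)

Derivation:
Dir NW: edge -> no flip
Dir N: edge -> no flip
Dir NE: edge -> no flip
Dir W: first cell '.' (not opp) -> no flip
Dir E: first cell '.' (not opp) -> no flip
Dir SW: first cell '.' (not opp) -> no flip
Dir S: opp run (1,1) capped by W -> flip
Dir SE: first cell '.' (not opp) -> no flip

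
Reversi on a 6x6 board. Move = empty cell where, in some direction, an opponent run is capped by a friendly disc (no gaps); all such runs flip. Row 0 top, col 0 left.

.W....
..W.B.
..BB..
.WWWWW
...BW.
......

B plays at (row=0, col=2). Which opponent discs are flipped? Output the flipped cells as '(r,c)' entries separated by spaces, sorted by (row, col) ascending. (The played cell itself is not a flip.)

Dir NW: edge -> no flip
Dir N: edge -> no flip
Dir NE: edge -> no flip
Dir W: opp run (0,1), next='.' -> no flip
Dir E: first cell '.' (not opp) -> no flip
Dir SW: first cell '.' (not opp) -> no flip
Dir S: opp run (1,2) capped by B -> flip
Dir SE: first cell '.' (not opp) -> no flip

Answer: (1,2)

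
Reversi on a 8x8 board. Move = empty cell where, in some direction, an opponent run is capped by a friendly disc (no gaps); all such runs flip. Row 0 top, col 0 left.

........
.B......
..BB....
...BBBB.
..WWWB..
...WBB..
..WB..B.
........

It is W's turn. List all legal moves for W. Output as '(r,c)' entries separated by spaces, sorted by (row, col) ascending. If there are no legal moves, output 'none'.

Answer: (0,0) (1,3) (2,4) (2,5) (2,6) (4,6) (5,6) (6,4) (6,5) (7,3) (7,7)

Derivation:
(0,0): flips 3 -> legal
(0,1): no bracket -> illegal
(0,2): no bracket -> illegal
(1,0): no bracket -> illegal
(1,2): no bracket -> illegal
(1,3): flips 2 -> legal
(1,4): no bracket -> illegal
(2,0): no bracket -> illegal
(2,1): no bracket -> illegal
(2,4): flips 2 -> legal
(2,5): flips 1 -> legal
(2,6): flips 1 -> legal
(2,7): no bracket -> illegal
(3,1): no bracket -> illegal
(3,2): no bracket -> illegal
(3,7): no bracket -> illegal
(4,6): flips 1 -> legal
(4,7): no bracket -> illegal
(5,2): no bracket -> illegal
(5,6): flips 2 -> legal
(5,7): no bracket -> illegal
(6,4): flips 2 -> legal
(6,5): flips 1 -> legal
(6,7): no bracket -> illegal
(7,2): no bracket -> illegal
(7,3): flips 1 -> legal
(7,4): no bracket -> illegal
(7,5): no bracket -> illegal
(7,6): no bracket -> illegal
(7,7): flips 2 -> legal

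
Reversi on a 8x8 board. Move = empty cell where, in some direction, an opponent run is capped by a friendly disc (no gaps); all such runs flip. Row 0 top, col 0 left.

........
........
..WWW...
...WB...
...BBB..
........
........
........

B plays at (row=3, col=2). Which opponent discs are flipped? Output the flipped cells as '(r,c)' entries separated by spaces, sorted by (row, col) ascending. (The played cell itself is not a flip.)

Answer: (3,3)

Derivation:
Dir NW: first cell '.' (not opp) -> no flip
Dir N: opp run (2,2), next='.' -> no flip
Dir NE: opp run (2,3), next='.' -> no flip
Dir W: first cell '.' (not opp) -> no flip
Dir E: opp run (3,3) capped by B -> flip
Dir SW: first cell '.' (not opp) -> no flip
Dir S: first cell '.' (not opp) -> no flip
Dir SE: first cell 'B' (not opp) -> no flip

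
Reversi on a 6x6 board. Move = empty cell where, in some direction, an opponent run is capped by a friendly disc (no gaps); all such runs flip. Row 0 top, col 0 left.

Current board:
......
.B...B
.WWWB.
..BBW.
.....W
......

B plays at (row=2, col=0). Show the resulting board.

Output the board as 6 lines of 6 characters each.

Place B at (2,0); scan 8 dirs for brackets.
Dir NW: edge -> no flip
Dir N: first cell '.' (not opp) -> no flip
Dir NE: first cell 'B' (not opp) -> no flip
Dir W: edge -> no flip
Dir E: opp run (2,1) (2,2) (2,3) capped by B -> flip
Dir SW: edge -> no flip
Dir S: first cell '.' (not opp) -> no flip
Dir SE: first cell '.' (not opp) -> no flip
All flips: (2,1) (2,2) (2,3)

Answer: ......
.B...B
BBBBB.
..BBW.
.....W
......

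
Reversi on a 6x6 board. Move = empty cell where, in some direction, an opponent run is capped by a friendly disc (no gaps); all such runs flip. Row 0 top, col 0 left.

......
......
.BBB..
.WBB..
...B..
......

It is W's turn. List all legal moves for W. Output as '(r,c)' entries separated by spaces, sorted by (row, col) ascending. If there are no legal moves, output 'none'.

Answer: (1,1) (1,3) (3,4)

Derivation:
(1,0): no bracket -> illegal
(1,1): flips 1 -> legal
(1,2): no bracket -> illegal
(1,3): flips 1 -> legal
(1,4): no bracket -> illegal
(2,0): no bracket -> illegal
(2,4): no bracket -> illegal
(3,0): no bracket -> illegal
(3,4): flips 2 -> legal
(4,1): no bracket -> illegal
(4,2): no bracket -> illegal
(4,4): no bracket -> illegal
(5,2): no bracket -> illegal
(5,3): no bracket -> illegal
(5,4): no bracket -> illegal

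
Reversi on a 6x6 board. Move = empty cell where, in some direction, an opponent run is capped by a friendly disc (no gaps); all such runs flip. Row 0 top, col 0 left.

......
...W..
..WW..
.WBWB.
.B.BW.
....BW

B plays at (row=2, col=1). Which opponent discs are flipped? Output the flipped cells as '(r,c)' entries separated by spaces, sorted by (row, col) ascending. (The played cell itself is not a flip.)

Answer: (3,1)

Derivation:
Dir NW: first cell '.' (not opp) -> no flip
Dir N: first cell '.' (not opp) -> no flip
Dir NE: first cell '.' (not opp) -> no flip
Dir W: first cell '.' (not opp) -> no flip
Dir E: opp run (2,2) (2,3), next='.' -> no flip
Dir SW: first cell '.' (not opp) -> no flip
Dir S: opp run (3,1) capped by B -> flip
Dir SE: first cell 'B' (not opp) -> no flip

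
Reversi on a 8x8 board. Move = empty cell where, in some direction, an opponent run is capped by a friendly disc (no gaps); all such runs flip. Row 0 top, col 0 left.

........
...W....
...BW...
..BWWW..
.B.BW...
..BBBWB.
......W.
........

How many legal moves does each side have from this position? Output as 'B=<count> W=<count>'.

Answer: B=7 W=11

Derivation:
-- B to move --
(0,2): no bracket -> illegal
(0,3): flips 1 -> legal
(0,4): no bracket -> illegal
(1,2): no bracket -> illegal
(1,4): flips 3 -> legal
(1,5): no bracket -> illegal
(2,2): no bracket -> illegal
(2,5): flips 2 -> legal
(2,6): flips 2 -> legal
(3,6): flips 3 -> legal
(4,2): no bracket -> illegal
(4,5): flips 2 -> legal
(4,6): no bracket -> illegal
(5,7): no bracket -> illegal
(6,4): no bracket -> illegal
(6,5): no bracket -> illegal
(6,7): no bracket -> illegal
(7,5): no bracket -> illegal
(7,6): flips 1 -> legal
(7,7): no bracket -> illegal
B mobility = 7
-- W to move --
(1,2): flips 1 -> legal
(1,4): no bracket -> illegal
(2,1): no bracket -> illegal
(2,2): flips 1 -> legal
(3,0): no bracket -> illegal
(3,1): flips 1 -> legal
(4,0): no bracket -> illegal
(4,2): flips 1 -> legal
(4,5): no bracket -> illegal
(4,6): flips 1 -> legal
(4,7): no bracket -> illegal
(5,0): no bracket -> illegal
(5,1): flips 3 -> legal
(5,7): flips 1 -> legal
(6,1): flips 2 -> legal
(6,2): flips 1 -> legal
(6,3): flips 2 -> legal
(6,4): flips 1 -> legal
(6,5): no bracket -> illegal
(6,7): no bracket -> illegal
W mobility = 11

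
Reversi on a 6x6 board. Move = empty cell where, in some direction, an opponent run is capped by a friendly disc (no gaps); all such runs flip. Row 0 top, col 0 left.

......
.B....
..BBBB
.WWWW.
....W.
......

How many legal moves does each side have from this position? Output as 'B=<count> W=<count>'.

Answer: B=7 W=5

Derivation:
-- B to move --
(2,0): no bracket -> illegal
(2,1): no bracket -> illegal
(3,0): no bracket -> illegal
(3,5): no bracket -> illegal
(4,0): flips 1 -> legal
(4,1): flips 1 -> legal
(4,2): flips 2 -> legal
(4,3): flips 2 -> legal
(4,5): flips 1 -> legal
(5,3): no bracket -> illegal
(5,4): flips 2 -> legal
(5,5): flips 2 -> legal
B mobility = 7
-- W to move --
(0,0): flips 2 -> legal
(0,1): no bracket -> illegal
(0,2): no bracket -> illegal
(1,0): no bracket -> illegal
(1,2): flips 2 -> legal
(1,3): flips 2 -> legal
(1,4): flips 2 -> legal
(1,5): flips 1 -> legal
(2,0): no bracket -> illegal
(2,1): no bracket -> illegal
(3,5): no bracket -> illegal
W mobility = 5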